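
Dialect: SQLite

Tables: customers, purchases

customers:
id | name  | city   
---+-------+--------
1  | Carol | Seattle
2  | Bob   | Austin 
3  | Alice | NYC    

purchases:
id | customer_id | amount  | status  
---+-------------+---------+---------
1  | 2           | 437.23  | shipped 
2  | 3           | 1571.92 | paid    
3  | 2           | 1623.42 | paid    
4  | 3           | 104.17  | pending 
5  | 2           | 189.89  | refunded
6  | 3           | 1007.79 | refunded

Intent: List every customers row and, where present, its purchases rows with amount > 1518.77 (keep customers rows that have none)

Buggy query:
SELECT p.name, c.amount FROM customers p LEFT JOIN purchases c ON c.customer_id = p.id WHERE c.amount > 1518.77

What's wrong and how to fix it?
Bug: A WHERE condition on the right-hand table after LEFT JOIN drops unmatched parents

Fix: Put 'c.amount > 1518.77' in the JOIN's ON clause instead of WHERE

Corrected query:
SELECT p.name, c.amount FROM customers p LEFT JOIN purchases c ON c.customer_id = p.id AND c.amount > 1518.77

Result:
name  | amount 
------+--------
Carol | NULL   
Bob   | 1623.42
Alice | 1571.92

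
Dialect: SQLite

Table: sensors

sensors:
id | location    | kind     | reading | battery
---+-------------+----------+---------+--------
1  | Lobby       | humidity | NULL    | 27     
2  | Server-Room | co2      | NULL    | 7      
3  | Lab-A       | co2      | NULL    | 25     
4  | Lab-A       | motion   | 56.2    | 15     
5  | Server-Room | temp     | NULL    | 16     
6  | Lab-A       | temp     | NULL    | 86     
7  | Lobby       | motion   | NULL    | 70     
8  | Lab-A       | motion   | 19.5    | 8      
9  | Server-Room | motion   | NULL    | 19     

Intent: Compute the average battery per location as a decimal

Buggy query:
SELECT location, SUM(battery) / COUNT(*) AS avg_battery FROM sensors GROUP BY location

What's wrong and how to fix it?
Bug: Both operands are integers, so '/' performs integer division and truncates

Fix: Cast one side to REAL so the division keeps the fractional part

Corrected query:
SELECT location, SUM(battery) * 1.0 / COUNT(*) AS avg_battery FROM sensors GROUP BY location

Result:
location    | avg_battery
------------+------------
Lab-A       | 33.5       
Lobby       | 48.5       
Server-Room | 14         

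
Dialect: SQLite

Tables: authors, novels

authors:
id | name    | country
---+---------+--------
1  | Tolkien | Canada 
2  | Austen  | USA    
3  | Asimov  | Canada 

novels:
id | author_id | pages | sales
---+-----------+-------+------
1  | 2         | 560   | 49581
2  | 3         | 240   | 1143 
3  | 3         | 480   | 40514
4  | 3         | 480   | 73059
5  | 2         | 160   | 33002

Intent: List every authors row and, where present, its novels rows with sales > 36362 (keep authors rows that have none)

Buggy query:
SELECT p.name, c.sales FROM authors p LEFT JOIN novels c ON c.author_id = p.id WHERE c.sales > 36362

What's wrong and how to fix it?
Bug: Filtering c.sales in WHERE discards the NULL rows produced by LEFT JOIN, turning it into an inner join

Fix: Move the right-table condition into the ON clause so unmatched parents are kept

Corrected query:
SELECT p.name, c.sales FROM authors p LEFT JOIN novels c ON c.author_id = p.id AND c.sales > 36362

Result:
name    | sales
--------+------
Tolkien | NULL 
Austen  | 49581
Asimov  | 40514
Asimov  | 73059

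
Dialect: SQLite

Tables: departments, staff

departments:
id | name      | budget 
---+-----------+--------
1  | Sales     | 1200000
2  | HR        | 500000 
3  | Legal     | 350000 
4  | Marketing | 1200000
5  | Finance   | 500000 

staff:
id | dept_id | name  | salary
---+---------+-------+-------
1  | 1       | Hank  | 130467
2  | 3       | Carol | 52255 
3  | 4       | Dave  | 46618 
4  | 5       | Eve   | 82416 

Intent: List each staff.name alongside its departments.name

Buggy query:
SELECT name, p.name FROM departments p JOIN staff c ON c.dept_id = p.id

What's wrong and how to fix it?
Bug: 'name' exists in both joined tables, so the database can't tell which one is meant

Fix: Prefix ambiguous columns with the table alias

Corrected query:
SELECT c.name, p.name FROM departments p JOIN staff c ON c.dept_id = p.id

Result:
name  | name     
------+----------
Hank  | Sales    
Carol | Legal    
Dave  | Marketing
Eve   | Finance  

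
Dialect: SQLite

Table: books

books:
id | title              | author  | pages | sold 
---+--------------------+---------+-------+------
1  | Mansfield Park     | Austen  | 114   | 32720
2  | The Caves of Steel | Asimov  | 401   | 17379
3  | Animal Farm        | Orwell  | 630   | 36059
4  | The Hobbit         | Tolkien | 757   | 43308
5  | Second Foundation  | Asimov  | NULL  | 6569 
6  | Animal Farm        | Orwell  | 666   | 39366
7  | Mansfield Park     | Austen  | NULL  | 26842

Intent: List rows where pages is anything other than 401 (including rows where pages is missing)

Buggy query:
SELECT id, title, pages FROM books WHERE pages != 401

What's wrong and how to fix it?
Bug: 'pages != 401' is unknown when pages is NULL, so NULL rows are silently excluded

Fix: Add an explicit OR pages IS NULL to include the missing-value rows

Corrected query:
SELECT id, title, pages FROM books WHERE pages != 401 OR pages IS NULL

Result:
id | title             | pages
---+-------------------+------
1  | Mansfield Park    | 114  
3  | Animal Farm       | 630  
4  | The Hobbit        | 757  
5  | Second Foundation | NULL 
6  | Animal Farm       | 666  
7  | Mansfield Park    | NULL 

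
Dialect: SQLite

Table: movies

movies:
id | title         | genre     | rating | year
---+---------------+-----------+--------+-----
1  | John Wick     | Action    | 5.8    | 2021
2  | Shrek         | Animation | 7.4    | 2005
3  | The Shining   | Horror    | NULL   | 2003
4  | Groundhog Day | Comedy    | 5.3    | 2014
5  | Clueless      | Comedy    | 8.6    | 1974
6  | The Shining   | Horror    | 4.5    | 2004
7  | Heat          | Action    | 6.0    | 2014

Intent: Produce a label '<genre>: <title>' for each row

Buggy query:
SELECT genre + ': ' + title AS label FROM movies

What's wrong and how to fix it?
Bug: SQLite uses || for string concatenation; + coerces text to numbers (yielding 0)

Fix: Use the || operator for string concatenation

Corrected query:
SELECT genre || ': ' || title AS label FROM movies

Result:
label                
---------------------
Action: John Wick    
Animation: Shrek     
Horror: The Shining  
Comedy: Groundhog Day
Comedy: Clueless     
Horror: The Shining  
Action: Heat         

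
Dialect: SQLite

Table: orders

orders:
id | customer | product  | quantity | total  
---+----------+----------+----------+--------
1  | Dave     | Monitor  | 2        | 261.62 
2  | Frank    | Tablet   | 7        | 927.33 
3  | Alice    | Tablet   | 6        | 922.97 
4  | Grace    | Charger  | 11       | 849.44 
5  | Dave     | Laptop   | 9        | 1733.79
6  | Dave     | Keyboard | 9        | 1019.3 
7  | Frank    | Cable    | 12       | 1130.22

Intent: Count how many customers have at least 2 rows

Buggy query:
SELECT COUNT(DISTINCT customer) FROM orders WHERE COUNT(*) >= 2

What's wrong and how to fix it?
Bug: COUNT(*) cannot appear in WHERE; the per-group count doesn't exist yet

Fix: Use a subquery that GROUPs and filters with HAVING, then count its rows

Corrected query:
SELECT COUNT(*) FROM (SELECT customer FROM orders GROUP BY customer HAVING COUNT(*) >= 2)

Result:
COUNT(*)
--------
2       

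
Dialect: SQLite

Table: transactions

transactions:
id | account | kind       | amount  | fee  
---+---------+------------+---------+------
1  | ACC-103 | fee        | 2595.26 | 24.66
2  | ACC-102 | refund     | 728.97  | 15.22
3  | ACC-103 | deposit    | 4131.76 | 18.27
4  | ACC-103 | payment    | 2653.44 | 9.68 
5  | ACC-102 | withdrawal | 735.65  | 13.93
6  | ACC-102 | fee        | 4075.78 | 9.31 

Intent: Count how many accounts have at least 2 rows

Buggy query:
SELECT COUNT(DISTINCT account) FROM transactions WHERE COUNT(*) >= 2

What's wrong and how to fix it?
Bug: COUNT(*) cannot appear in WHERE; the per-group count doesn't exist yet

Fix: Use a subquery that GROUPs and filters with HAVING, then count its rows

Corrected query:
SELECT COUNT(*) FROM (SELECT account FROM transactions GROUP BY account HAVING COUNT(*) >= 2)

Result:
COUNT(*)
--------
2       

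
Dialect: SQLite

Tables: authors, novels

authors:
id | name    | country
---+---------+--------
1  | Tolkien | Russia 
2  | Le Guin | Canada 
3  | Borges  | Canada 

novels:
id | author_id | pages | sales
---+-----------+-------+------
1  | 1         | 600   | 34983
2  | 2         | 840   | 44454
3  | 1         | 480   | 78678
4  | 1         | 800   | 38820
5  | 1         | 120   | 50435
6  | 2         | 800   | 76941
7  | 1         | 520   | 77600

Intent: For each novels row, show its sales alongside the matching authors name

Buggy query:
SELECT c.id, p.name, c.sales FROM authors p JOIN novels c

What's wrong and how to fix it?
Bug: JOIN with no ON clause produces a cartesian product; every novels row pairs with every authors row

Fix: Specify the join condition linking the foreign key to the parent id

Corrected query:
SELECT c.id, p.name, c.sales FROM authors p JOIN novels c ON c.author_id = p.id

Result:
id | name    | sales
---+---------+------
1  | Tolkien | 34983
2  | Le Guin | 44454
3  | Tolkien | 78678
4  | Tolkien | 38820
5  | Tolkien | 50435
6  | Le Guin | 76941
7  | Tolkien | 77600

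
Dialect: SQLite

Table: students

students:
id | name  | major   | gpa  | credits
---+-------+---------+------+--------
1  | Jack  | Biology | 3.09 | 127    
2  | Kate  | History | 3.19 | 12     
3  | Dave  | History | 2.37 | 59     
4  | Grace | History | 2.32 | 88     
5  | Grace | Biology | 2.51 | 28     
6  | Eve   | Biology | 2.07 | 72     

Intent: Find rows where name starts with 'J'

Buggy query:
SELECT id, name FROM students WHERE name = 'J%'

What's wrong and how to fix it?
Bug: Wildcards only work with LIKE; '=' treats '%' as a literal character

Fix: Use LIKE for wildcard pattern matching

Corrected query:
SELECT id, name FROM students WHERE name LIKE 'J%'

Result:
id | name
---+-----
1  | Jack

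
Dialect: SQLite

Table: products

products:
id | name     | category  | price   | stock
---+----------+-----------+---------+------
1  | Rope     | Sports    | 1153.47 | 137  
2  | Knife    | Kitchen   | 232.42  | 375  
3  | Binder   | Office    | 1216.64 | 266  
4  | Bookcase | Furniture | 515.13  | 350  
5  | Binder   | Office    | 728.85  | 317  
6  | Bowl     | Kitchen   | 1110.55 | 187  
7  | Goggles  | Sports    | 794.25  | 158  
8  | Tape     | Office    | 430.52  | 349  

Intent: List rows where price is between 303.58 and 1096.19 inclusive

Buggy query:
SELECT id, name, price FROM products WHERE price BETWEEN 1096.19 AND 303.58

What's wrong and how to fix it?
Bug: The bounds are reversed; BETWEEN a AND b requires a <= b to match anything

Fix: Write BETWEEN 303.58 AND 1096.19

Corrected query:
SELECT id, name, price FROM products WHERE price BETWEEN 303.58 AND 1096.19

Result:
id | name     | price 
---+----------+-------
4  | Bookcase | 515.13
5  | Binder   | 728.85
7  | Goggles  | 794.25
8  | Tape     | 430.52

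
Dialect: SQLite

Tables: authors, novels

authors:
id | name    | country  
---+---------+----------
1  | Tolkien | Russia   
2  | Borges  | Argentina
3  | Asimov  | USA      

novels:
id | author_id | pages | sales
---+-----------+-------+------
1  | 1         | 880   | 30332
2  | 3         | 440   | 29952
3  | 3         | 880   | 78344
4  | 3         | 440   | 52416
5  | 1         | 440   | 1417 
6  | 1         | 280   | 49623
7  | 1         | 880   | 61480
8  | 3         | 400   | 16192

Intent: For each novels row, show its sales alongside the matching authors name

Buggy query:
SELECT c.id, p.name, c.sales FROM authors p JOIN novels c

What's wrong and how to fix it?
Bug: Missing join condition: each novels row is matched to all authors rows instead of just its own

Fix: Specify the join condition linking the foreign key to the parent id

Corrected query:
SELECT c.id, p.name, c.sales FROM authors p JOIN novels c ON c.author_id = p.id

Result:
id | name    | sales
---+---------+------
1  | Tolkien | 30332
2  | Asimov  | 29952
3  | Asimov  | 78344
4  | Asimov  | 52416
5  | Tolkien | 1417 
6  | Tolkien | 49623
7  | Tolkien | 61480
8  | Asimov  | 16192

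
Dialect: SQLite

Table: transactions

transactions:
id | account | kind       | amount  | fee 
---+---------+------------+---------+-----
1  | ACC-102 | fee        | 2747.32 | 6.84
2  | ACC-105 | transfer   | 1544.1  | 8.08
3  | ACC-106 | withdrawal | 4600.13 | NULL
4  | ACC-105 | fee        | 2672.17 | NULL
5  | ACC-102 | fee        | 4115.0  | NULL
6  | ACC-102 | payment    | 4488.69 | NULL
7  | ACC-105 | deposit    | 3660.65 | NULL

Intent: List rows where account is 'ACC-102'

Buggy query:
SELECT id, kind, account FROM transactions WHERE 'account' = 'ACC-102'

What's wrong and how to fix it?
Bug: Single quotes denote string literals in SQL; the column name is being compared as a constant string

Fix: Remove the quotes around the column name (or use double quotes for an identifier)

Corrected query:
SELECT id, kind, account FROM transactions WHERE account = 'ACC-102'

Result:
id | kind    | account
---+---------+--------
1  | fee     | ACC-102
5  | fee     | ACC-102
6  | payment | ACC-102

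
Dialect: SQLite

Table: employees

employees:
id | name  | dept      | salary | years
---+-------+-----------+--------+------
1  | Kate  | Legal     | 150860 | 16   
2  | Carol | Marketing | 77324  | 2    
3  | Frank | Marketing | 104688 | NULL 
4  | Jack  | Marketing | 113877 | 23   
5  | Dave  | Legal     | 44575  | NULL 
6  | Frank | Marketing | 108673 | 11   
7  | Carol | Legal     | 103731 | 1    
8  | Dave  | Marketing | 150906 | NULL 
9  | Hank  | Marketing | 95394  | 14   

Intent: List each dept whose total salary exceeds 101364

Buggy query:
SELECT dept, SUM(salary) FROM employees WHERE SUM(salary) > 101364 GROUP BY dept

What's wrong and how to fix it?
Bug: Aggregate functions cannot appear in a WHERE clause

Fix: Use HAVING (which filters groups after aggregation) instead of WHERE

Corrected query:
SELECT dept, SUM(salary) FROM employees GROUP BY dept HAVING SUM(salary) > 101364

Result:
dept      | SUM(salary)
----------+------------
Legal     | 299166     
Marketing | 650862     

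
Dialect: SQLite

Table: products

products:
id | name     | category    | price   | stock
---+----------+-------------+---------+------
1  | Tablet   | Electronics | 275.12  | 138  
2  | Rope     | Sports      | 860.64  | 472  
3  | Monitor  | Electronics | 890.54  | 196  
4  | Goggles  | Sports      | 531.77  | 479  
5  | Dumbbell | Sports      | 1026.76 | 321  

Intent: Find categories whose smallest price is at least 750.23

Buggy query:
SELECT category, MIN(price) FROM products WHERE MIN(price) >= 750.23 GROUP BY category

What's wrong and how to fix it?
Bug: Aggregates like MIN are computed per group after WHERE runs

Fix: Replace WHERE with HAVING after the GROUP BY

Corrected query:
SELECT category, MIN(price) FROM products GROUP BY category HAVING MIN(price) >= 750.23

Result:
(no rows)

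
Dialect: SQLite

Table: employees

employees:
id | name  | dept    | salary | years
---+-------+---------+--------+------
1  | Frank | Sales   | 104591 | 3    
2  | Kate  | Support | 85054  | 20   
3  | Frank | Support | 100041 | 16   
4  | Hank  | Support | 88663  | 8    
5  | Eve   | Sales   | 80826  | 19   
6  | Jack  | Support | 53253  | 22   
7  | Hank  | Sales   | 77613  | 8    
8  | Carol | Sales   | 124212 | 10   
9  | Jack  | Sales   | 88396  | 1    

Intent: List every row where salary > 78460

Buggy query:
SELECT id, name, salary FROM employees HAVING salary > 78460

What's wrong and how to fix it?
Bug: This is a non-aggregate query (no GROUP BY, no aggregates), so in SQLite the HAVING clause is invalid here; a row-level condition belongs in WHERE

Fix: Replace HAVING with WHERE since the condition applies to individual rows

Corrected query:
SELECT id, name, salary FROM employees WHERE salary > 78460

Result:
id | name  | salary
---+-------+-------
1  | Frank | 104591
2  | Kate  | 85054 
3  | Frank | 100041
4  | Hank  | 88663 
5  | Eve   | 80826 
8  | Carol | 124212
9  | Jack  | 88396 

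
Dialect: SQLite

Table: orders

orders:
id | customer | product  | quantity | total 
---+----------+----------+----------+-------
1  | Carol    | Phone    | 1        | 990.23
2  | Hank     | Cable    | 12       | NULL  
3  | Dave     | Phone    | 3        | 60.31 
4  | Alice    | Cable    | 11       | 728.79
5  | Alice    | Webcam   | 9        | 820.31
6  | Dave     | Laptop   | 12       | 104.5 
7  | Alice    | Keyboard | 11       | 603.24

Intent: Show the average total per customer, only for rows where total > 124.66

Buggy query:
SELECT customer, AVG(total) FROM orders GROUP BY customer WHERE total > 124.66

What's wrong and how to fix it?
Bug: WHERE cannot follow GROUP BY

Fix: Place WHERE between FROM and GROUP BY

Corrected query:
SELECT customer, AVG(total) FROM orders WHERE total > 124.66 GROUP BY customer

Result:
customer | AVG(total)
---------+-----------
Alice    | 717.446667
Carol    | 990.23    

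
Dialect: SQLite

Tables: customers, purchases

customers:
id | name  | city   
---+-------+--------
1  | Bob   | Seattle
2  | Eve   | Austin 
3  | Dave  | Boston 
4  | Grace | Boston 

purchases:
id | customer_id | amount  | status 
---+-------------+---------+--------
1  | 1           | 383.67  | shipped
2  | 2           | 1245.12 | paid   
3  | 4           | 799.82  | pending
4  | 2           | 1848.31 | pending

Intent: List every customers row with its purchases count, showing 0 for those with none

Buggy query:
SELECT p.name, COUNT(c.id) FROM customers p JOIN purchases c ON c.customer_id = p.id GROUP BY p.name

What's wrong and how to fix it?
Bug: INNER JOIN drops customers rows that have no matching purchases rows

Fix: Use LEFT JOIN so parents without children still appear (COUNT(c.id) gives 0)

Corrected query:
SELECT p.name, COUNT(c.id) FROM customers p LEFT JOIN purchases c ON c.customer_id = p.id GROUP BY p.name

Result:
name  | COUNT(c.id)
------+------------
Bob   | 1          
Dave  | 0          
Eve   | 2          
Grace | 1          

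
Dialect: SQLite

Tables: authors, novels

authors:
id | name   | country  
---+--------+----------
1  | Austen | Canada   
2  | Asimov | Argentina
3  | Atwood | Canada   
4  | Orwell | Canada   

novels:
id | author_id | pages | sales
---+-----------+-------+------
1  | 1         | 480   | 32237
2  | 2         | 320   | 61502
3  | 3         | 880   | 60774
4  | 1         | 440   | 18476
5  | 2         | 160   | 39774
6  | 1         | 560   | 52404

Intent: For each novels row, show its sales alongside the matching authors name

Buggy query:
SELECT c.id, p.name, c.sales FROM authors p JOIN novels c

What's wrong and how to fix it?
Bug: JOIN with no ON clause produces a cartesian product; every novels row pairs with every authors row

Fix: Specify the join condition linking the foreign key to the parent id

Corrected query:
SELECT c.id, p.name, c.sales FROM authors p JOIN novels c ON c.author_id = p.id

Result:
id | name   | sales
---+--------+------
1  | Austen | 32237
2  | Asimov | 61502
3  | Atwood | 60774
4  | Austen | 18476
5  | Asimov | 39774
6  | Austen | 52404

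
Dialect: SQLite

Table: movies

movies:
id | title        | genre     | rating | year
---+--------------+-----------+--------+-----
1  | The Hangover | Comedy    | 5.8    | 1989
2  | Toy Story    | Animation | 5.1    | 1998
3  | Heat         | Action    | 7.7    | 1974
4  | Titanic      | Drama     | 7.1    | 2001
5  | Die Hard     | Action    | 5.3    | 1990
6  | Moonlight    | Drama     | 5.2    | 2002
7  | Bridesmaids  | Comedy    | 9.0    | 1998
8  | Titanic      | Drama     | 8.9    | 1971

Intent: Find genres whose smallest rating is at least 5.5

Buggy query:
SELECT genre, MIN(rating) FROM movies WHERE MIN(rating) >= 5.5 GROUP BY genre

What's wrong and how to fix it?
Bug: MIN() in WHERE is a misuse of aggregate

Fix: Use HAVING for the per-group MIN condition

Corrected query:
SELECT genre, MIN(rating) FROM movies GROUP BY genre HAVING MIN(rating) >= 5.5

Result:
genre  | MIN(rating)
-------+------------
Comedy | 5.8        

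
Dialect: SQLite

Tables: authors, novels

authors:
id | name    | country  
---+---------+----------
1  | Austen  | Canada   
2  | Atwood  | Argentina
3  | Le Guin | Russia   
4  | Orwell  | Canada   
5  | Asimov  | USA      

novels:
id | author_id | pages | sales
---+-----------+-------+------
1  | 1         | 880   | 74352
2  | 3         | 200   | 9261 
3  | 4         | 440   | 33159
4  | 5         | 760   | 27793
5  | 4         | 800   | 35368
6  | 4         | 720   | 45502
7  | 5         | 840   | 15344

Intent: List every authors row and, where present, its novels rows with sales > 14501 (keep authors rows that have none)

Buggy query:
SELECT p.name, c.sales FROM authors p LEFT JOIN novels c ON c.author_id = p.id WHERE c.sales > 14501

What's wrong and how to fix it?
Bug: A WHERE condition on the right-hand table after LEFT JOIN drops unmatched parents

Fix: Put 'c.sales > 14501' in the JOIN's ON clause instead of WHERE

Corrected query:
SELECT p.name, c.sales FROM authors p LEFT JOIN novels c ON c.author_id = p.id AND c.sales > 14501

Result:
name    | sales
--------+------
Austen  | 74352
Atwood  | NULL 
Le Guin | NULL 
Orwell  | 33159
Orwell  | 35368
Orwell  | 45502
Asimov  | 15344
Asimov  | 27793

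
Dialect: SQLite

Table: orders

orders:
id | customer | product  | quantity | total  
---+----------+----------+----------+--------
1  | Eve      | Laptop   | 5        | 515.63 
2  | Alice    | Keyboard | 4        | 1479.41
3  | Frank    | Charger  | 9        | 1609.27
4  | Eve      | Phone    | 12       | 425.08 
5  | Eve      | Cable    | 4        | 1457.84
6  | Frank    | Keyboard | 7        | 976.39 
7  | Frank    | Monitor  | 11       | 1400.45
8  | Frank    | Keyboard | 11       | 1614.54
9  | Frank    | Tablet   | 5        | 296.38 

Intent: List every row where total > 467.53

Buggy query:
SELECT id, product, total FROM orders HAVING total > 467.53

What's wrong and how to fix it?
Bug: This is a non-aggregate query (no GROUP BY, no aggregates), so in SQLite the HAVING clause is invalid here; a row-level condition belongs in WHERE

Fix: Use WHERE for row-level filtering

Corrected query:
SELECT id, product, total FROM orders WHERE total > 467.53

Result:
id | product  | total  
---+----------+--------
1  | Laptop   | 515.63 
2  | Keyboard | 1479.41
3  | Charger  | 1609.27
5  | Cable    | 1457.84
6  | Keyboard | 976.39 
7  | Monitor  | 1400.45
8  | Keyboard | 1614.54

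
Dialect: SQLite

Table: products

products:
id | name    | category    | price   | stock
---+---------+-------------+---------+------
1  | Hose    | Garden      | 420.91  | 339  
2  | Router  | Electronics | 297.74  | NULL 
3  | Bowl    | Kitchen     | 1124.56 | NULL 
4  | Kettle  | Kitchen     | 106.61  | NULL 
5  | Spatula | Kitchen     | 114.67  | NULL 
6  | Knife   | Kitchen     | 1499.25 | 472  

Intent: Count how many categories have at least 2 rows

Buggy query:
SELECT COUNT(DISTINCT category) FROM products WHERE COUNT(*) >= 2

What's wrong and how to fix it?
Bug: COUNT(*) cannot appear in WHERE; the per-group count doesn't exist yet

Fix: Group first with HAVING COUNT(*) >= 2, then COUNT the resulting groups

Corrected query:
SELECT COUNT(*) FROM (SELECT category FROM products GROUP BY category HAVING COUNT(*) >= 2)

Result:
COUNT(*)
--------
1       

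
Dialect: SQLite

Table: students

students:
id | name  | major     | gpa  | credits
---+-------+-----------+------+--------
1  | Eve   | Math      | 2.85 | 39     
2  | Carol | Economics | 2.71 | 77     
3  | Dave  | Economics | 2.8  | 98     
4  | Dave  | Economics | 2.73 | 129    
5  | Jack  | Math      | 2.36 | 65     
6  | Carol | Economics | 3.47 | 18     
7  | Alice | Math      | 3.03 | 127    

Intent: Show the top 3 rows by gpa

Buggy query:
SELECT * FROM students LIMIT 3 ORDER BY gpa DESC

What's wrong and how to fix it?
Bug: LIMIT must come after ORDER BY

Fix: Swap the clauses: ORDER BY first, then LIMIT

Corrected query:
SELECT * FROM students ORDER BY gpa DESC LIMIT 3

Result:
id | name  | major     | gpa  | credits
---+-------+-----------+------+--------
6  | Carol | Economics | 3.47 | 18     
7  | Alice | Math      | 3.03 | 127    
1  | Eve   | Math      | 2.85 | 39     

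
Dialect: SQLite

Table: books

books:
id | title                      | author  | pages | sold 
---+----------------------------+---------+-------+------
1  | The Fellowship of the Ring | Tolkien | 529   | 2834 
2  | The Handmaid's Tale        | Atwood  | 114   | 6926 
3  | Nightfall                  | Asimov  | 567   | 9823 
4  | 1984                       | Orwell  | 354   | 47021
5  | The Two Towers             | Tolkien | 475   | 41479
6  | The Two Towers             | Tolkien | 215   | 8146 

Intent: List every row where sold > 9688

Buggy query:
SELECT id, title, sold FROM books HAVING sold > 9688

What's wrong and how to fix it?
Bug: HAVING filters the output of aggregation, but this query has no GROUP BY and no aggregate functions, so SQLite rejects it (HAVING clause on a non-aggregate query); the condition here is per row

Fix: Replace HAVING with WHERE since the condition applies to individual rows

Corrected query:
SELECT id, title, sold FROM books WHERE sold > 9688

Result:
id | title          | sold 
---+----------------+------
3  | Nightfall      | 9823 
4  | 1984           | 47021
5  | The Two Towers | 41479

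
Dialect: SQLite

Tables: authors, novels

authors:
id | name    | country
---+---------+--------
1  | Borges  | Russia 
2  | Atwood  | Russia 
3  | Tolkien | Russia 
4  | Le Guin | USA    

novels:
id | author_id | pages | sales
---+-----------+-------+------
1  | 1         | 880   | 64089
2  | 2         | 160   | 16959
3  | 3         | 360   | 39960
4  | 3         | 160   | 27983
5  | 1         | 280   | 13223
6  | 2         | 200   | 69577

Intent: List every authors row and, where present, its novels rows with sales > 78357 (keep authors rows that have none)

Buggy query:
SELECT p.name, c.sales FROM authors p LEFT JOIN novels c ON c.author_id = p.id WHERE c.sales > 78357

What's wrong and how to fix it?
Bug: Filtering c.sales in WHERE discards the NULL rows produced by LEFT JOIN, turning it into an inner join

Fix: Move the right-table condition into the ON clause so unmatched parents are kept

Corrected query:
SELECT p.name, c.sales FROM authors p LEFT JOIN novels c ON c.author_id = p.id AND c.sales > 78357

Result:
name    | sales
--------+------
Borges  | NULL 
Atwood  | NULL 
Tolkien | NULL 
Le Guin | NULL 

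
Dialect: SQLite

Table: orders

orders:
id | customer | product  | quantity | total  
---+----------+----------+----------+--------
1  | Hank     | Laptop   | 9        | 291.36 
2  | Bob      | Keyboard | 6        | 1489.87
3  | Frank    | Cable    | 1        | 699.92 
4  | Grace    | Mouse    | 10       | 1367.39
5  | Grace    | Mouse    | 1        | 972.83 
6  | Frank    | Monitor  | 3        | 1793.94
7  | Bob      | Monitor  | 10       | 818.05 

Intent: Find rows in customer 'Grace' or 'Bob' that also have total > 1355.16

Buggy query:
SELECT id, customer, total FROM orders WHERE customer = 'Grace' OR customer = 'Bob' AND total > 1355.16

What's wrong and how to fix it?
Bug: Without parentheses, AND is evaluated before OR, so the total filter only applies to the 'Bob' branch

Fix: Group the OR with parentheses (or use IN), then AND the threshold

Corrected query:
SELECT id, customer, total FROM orders WHERE (customer = 'Grace' OR customer = 'Bob') AND total > 1355.16

Result:
id | customer | total  
---+----------+--------
2  | Bob      | 1489.87
4  | Grace    | 1367.39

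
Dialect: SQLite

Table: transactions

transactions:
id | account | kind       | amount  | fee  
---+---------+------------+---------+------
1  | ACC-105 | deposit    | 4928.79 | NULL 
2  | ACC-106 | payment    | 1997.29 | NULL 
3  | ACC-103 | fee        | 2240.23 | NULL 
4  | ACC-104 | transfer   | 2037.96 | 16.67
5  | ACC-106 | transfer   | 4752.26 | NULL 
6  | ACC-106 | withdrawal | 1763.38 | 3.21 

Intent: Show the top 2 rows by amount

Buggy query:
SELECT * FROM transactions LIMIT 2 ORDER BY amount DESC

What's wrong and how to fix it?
Bug: LIMIT must come after ORDER BY

Fix: Sort with ORDER BY, then apply LIMIT

Corrected query:
SELECT * FROM transactions ORDER BY amount DESC LIMIT 2

Result:
id | account | kind     | amount  | fee 
---+---------+----------+---------+-----
1  | ACC-105 | deposit  | 4928.79 | NULL
5  | ACC-106 | transfer | 4752.26 | NULL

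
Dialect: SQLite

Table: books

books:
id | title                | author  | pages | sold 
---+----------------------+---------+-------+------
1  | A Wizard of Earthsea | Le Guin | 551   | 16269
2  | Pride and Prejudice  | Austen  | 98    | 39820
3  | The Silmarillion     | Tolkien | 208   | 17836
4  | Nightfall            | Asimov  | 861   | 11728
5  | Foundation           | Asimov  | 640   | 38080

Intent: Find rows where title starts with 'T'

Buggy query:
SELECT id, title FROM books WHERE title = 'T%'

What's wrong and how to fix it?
Bug: '=' compares the literal string including the % character; pattern matching needs LIKE

Fix: Use LIKE for wildcard pattern matching

Corrected query:
SELECT id, title FROM books WHERE title LIKE 'T%'

Result:
id | title           
---+-----------------
3  | The Silmarillion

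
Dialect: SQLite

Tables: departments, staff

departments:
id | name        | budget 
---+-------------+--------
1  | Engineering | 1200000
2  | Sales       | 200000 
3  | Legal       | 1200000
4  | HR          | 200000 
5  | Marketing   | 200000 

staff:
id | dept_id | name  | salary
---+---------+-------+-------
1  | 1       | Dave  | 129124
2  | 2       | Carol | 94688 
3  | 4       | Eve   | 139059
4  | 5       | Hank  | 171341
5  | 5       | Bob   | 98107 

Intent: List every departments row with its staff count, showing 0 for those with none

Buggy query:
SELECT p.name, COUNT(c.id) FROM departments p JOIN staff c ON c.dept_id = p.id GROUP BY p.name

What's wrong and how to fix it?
Bug: An inner join excludes parents with zero children

Fix: Switch to LEFT JOIN to retain unmatched parent rows

Corrected query:
SELECT p.name, COUNT(c.id) FROM departments p LEFT JOIN staff c ON c.dept_id = p.id GROUP BY p.name

Result:
name        | COUNT(c.id)
------------+------------
Engineering | 1          
HR          | 1          
Legal       | 0          
Marketing   | 2          
Sales       | 1          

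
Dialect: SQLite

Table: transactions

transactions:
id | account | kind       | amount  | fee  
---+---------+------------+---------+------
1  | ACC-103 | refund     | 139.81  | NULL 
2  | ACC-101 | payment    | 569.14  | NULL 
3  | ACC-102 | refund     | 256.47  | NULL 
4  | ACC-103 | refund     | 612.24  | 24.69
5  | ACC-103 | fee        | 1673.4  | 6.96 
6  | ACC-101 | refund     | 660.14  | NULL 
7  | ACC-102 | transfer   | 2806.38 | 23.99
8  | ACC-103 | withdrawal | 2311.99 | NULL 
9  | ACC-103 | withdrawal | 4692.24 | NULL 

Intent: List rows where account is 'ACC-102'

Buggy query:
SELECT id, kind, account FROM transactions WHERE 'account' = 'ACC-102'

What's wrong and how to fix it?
Bug: Single quotes denote string literals in SQL; the column name is being compared as a constant string

Fix: Remove the quotes around the column name (or use double quotes for an identifier)

Corrected query:
SELECT id, kind, account FROM transactions WHERE account = 'ACC-102'

Result:
id | kind     | account
---+----------+--------
3  | refund   | ACC-102
7  | transfer | ACC-102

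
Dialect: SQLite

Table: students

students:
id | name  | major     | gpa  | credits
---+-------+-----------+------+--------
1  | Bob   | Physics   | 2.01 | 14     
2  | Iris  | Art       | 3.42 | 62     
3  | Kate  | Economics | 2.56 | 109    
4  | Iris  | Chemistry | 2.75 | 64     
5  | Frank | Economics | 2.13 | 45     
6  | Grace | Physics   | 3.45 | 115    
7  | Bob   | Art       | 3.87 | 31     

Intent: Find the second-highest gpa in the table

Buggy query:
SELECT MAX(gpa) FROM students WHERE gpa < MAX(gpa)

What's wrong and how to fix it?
Bug: The inner MAX is an aggregate inside WHERE, which is not allowed

Fix: Compute the overall MAX in a subquery, then take MAX of rows below it

Corrected query:
SELECT MAX(gpa) FROM students WHERE gpa < (SELECT MAX(gpa) FROM students)

Result:
MAX(gpa)
--------
3.45    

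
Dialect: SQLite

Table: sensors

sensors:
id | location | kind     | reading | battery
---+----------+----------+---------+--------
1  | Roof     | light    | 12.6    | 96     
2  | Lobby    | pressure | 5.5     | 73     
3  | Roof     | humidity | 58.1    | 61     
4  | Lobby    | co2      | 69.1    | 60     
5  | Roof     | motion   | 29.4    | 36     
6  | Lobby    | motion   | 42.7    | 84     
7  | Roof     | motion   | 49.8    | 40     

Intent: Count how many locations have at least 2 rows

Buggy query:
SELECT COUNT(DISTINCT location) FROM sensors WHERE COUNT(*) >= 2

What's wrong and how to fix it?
Bug: WHERE filters individual rows, not groups, so a group-level COUNT is invalid there

Fix: Group first with HAVING COUNT(*) >= 2, then COUNT the resulting groups

Corrected query:
SELECT COUNT(*) FROM (SELECT location FROM sensors GROUP BY location HAVING COUNT(*) >= 2)

Result:
COUNT(*)
--------
2       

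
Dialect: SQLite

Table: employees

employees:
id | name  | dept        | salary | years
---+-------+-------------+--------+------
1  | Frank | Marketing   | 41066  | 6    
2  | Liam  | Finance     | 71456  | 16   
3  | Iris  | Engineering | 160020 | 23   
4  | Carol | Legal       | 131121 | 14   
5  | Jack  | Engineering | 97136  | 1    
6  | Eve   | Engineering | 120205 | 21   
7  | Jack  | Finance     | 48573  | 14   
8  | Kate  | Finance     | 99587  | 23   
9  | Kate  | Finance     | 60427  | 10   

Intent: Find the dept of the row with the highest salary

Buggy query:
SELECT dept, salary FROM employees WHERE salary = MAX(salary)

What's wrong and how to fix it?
Bug: WHERE is evaluated per row; an aggregate over the whole table isn't defined there

Fix: Wrap MAX in a scalar subquery so WHERE compares against a single value

Corrected query:
SELECT dept, salary FROM employees WHERE salary = (SELECT MAX(salary) FROM employees)

Result:
dept        | salary
------------+-------
Engineering | 160020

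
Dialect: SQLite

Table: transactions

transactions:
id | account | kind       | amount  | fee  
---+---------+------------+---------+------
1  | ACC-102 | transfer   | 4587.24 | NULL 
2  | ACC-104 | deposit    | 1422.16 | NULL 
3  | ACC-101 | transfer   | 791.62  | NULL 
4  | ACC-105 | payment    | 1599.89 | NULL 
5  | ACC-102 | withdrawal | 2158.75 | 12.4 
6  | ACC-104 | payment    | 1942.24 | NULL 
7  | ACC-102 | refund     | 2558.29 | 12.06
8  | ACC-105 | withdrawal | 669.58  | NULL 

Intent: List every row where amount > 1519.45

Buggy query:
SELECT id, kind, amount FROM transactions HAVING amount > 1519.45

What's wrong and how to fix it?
Bug: This is a non-aggregate query (no GROUP BY, no aggregates), so in SQLite the HAVING clause is invalid here; a row-level condition belongs in WHERE

Fix: Replace HAVING with WHERE since the condition applies to individual rows

Corrected query:
SELECT id, kind, amount FROM transactions WHERE amount > 1519.45

Result:
id | kind       | amount 
---+------------+--------
1  | transfer   | 4587.24
4  | payment    | 1599.89
5  | withdrawal | 2158.75
6  | payment    | 1942.24
7  | refund     | 2558.29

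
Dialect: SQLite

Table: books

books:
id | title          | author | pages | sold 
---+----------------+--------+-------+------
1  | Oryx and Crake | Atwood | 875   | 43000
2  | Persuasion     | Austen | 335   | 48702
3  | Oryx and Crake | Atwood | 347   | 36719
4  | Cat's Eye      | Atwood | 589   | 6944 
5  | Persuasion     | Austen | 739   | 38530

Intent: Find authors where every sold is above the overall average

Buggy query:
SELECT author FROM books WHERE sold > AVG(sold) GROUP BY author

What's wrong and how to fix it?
Bug: AVG() is an aggregate; it can't sit directly in WHERE

Fix: Use a subquery for AVG and a HAVING MIN(...) filter so the condition holds for every row in the group

Corrected query:
SELECT author FROM books GROUP BY author HAVING MIN(sold) > (SELECT AVG(sold) FROM books)

Result:
author
------
Austen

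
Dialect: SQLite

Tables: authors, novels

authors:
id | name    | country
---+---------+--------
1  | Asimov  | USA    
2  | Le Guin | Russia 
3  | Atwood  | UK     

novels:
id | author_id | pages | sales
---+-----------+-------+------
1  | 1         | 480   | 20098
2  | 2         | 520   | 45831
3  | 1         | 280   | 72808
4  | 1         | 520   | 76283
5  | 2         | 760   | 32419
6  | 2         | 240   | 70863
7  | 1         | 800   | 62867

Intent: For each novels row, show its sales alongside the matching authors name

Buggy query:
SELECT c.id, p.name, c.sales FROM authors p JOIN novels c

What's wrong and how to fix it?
Bug: JOIN with no ON clause produces a cartesian product; every novels row pairs with every authors row

Fix: Add ON c.author_id = p.id to the JOIN

Corrected query:
SELECT c.id, p.name, c.sales FROM authors p JOIN novels c ON c.author_id = p.id

Result:
id | name    | sales
---+---------+------
1  | Asimov  | 20098
2  | Le Guin | 45831
3  | Asimov  | 72808
4  | Asimov  | 76283
5  | Le Guin | 32419
6  | Le Guin | 70863
7  | Asimov  | 62867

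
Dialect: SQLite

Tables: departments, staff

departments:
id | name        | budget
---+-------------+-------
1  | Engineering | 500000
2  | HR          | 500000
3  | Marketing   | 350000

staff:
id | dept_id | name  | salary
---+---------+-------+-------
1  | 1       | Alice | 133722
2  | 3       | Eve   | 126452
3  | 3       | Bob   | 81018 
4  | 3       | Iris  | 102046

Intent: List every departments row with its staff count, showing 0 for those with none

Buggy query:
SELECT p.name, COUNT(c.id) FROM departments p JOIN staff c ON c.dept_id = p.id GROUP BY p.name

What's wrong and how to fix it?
Bug: An inner join excludes parents with zero children

Fix: Switch to LEFT JOIN to retain unmatched parent rows

Corrected query:
SELECT p.name, COUNT(c.id) FROM departments p LEFT JOIN staff c ON c.dept_id = p.id GROUP BY p.name

Result:
name        | COUNT(c.id)
------------+------------
Engineering | 1          
HR          | 0          
Marketing   | 3          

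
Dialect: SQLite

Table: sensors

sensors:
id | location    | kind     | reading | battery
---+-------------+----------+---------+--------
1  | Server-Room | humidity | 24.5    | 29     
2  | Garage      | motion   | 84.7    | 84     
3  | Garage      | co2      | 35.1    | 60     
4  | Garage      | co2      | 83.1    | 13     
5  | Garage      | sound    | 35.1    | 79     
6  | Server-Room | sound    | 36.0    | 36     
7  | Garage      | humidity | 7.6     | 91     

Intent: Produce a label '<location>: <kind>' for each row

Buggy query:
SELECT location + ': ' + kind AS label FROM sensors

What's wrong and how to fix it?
Bug: SQLite uses || for string concatenation; + coerces text to numbers (yielding 0)

Fix: Use the || operator for string concatenation

Corrected query:
SELECT location || ': ' || kind AS label FROM sensors

Result:
label                
---------------------
Server-Room: humidity
Garage: motion       
Garage: co2          
Garage: co2          
Garage: sound        
Server-Room: sound   
Garage: humidity     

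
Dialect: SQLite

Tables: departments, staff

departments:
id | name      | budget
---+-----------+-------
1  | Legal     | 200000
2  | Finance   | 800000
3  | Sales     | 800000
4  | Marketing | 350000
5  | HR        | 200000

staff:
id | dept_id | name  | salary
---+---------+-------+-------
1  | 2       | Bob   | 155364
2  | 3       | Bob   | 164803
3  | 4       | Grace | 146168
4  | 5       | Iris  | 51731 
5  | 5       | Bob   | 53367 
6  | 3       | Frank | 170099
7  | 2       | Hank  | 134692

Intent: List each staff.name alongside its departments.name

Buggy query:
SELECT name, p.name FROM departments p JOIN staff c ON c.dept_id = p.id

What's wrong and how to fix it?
Bug: Both tables have a 'name' column; the unqualified reference is ambiguous

Fix: Prefix ambiguous columns with the table alias

Corrected query:
SELECT c.name, p.name FROM departments p JOIN staff c ON c.dept_id = p.id

Result:
name  | name     
------+----------
Bob   | Finance  
Bob   | Sales    
Grace | Marketing
Iris  | HR       
Bob   | HR       
Frank | Sales    
Hank  | Finance  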